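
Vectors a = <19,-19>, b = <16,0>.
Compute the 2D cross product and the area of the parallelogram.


cross = 19*0 + 19*16 = 0 + 304 = 304
Parallelogram area = |304| = 304

cross = 304, parallelogram area = 304


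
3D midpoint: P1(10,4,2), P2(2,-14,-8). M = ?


Mx = (10+2)/2 = 6.0000
My = (4- 14)/2 = -5.0000
Mz = (2- 8)/2 = -3.0000

M = (6.0000, -5.0000, -3.0000)


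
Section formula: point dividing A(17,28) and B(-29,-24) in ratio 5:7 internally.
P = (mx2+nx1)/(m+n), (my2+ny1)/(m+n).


Px = (5*(-29) + 7*17)/12 = -26/12 = -2.1667
Py = (5*(-24) + 7*28)/12 = 76/12 = 6.3333

P = (-2.1667, 6.3333)


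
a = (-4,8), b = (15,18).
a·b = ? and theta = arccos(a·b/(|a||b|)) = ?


a·b = -4*15 + 8*18 = -60 + 144 = 84
|a| = sqrt(16+64) = 8.9443
|b| = sqrt(225+324) = 23.4307
cos(theta) = 84/(sqrt(80)*sqrt(549)) = 84/sqrt(43920) = 0.400819
theta = arccos(84/sqrt(43920)) = 66.3706 degrees

a·b = 84, theta = 66.3706 deg


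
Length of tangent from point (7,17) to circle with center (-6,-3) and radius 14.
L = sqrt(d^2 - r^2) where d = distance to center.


d = sqrt((7+ 6)^2 + (17+ 3)^2) = sqrt(169+400) = 23.8537
L = sqrt(569.0000 - 196) = sqrt(373.0000) = 19.3132

19.3132


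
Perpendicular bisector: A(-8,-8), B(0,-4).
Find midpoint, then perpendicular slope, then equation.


Midpoint = (-4, -6)
Slope of AB = dy/dx = 4/8 = 0.5000
Perp slope = -dx/dy = -8/4 = -2.0000
b = My - (perp slope)*Mx = -6 + (8*(-4))/4 = -6 - 8.0000 = -14.0000

y = -2.0000x - 14.0000


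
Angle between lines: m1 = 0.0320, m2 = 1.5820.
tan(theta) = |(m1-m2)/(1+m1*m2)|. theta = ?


m1-m2 = -1.55
1+m1*m2 = 1.050624
tan(theta) = |-1.55/1.050624| = 1.475314
theta = arctan(|-1.55/1.050624|) = 55.8697 degrees (acute angle)

55.8697 degrees


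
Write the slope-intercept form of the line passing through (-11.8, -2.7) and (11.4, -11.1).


m = (-8.4)/(23.2) = -0.3621
b = y1 - m*x1 = -2.7 - (-8.4*(-11.8))/(23.2) = -2.7 - 4.2724 = -6.9724

y = -0.3621x - 6.9724


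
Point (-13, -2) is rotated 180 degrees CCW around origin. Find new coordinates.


cos(180) = -1, sin(180) = 0
x' = -13*(-1) + 2*0 = 13
y' = -13*0 - 2*(-1) = 2

(13, 2)


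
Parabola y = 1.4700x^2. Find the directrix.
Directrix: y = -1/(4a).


a = 1.4700
1/(4a) = 0.1701
directrix: y = -0.1701 = -0.1701

y = -0.1701


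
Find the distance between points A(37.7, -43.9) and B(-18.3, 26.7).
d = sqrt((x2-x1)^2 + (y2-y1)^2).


dx = -18.3 - 37.7 = -56.0
dy = 26.7 + 43.9 = 70.6
d = sqrt(3136.0 + 4984.36) = sqrt(8120.36) = 90.1130

90.1130


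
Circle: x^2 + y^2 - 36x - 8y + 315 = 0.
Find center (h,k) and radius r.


h = -D/2 = 36/2 = 18
k = -E/2 = 8/2 = 4
r^2 = h^2 + k^2 - F = 324 + 16 - 315 = 25
r = 5

Center (18, 4), radius = 5


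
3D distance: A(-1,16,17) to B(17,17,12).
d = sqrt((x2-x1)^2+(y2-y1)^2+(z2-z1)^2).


dx=18, dy=1, dz=-5
d = sqrt(324+1+25) = sqrt(350) = 18.7083

18.7083


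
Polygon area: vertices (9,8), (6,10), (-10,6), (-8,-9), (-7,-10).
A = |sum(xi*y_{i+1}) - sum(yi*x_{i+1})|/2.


sum(xi*y_{i+1}) = 9*10 + 6*6 - 10*(-9) - 8*(-10) - 7*8 = 240
sum(yi*x_{i+1}) = 8*6 + 10*(-10) + 6*(-8) - 9*(-7) - 10*9 = -127
Area = |240 + 127|/2 = 367/2 = 183.5000

183.5000 sq units


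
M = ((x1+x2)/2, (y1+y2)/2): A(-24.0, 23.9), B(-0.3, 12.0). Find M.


Mx = (-24.0 - 0.3)/2 = -24.3/2 = -12.1500
My = (23.9 + 12.0)/2 = 35.9/2 = 17.9500

(-12.1500, 17.9500)


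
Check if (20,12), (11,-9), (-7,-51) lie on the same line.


20*(-9+ 51) + 11*(-51-12) - 7*(12+ 9)
= 840 - 693 - 147 = 0

Yes, collinear (determinant = 0)


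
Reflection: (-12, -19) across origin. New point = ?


Reflection rule for origin: (-x, -y)
(-12, -19) -> (12, 19)

(12, 19)


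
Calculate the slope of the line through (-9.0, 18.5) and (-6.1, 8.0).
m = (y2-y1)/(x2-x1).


dy = 8.0 - 18.5 = -10.5
dx = -6.1 + 9.0 = 2.9
m = -10.5/2.9 = -3.6207

m = -3.6207


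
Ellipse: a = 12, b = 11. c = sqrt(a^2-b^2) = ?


c^2 = 12^2 - 11^2 = 144 - 121 = 23
c = sqrt(23) = 4.7958

c = 4.7958


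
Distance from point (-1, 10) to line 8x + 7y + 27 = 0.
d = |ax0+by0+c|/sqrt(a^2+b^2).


|8*(-1) + 7*10 + 27| = |89| = 89
sqrt(64 + 49) = sqrt(113) = 10.6301
d = 89/sqrt(113) = 8.3724

8.3724


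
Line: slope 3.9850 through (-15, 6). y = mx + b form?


y - 6 = 3.9850(x + 15)
y = 3.9850x + 6 - 3.9850*(-15)
y = 3.9850x + 65.7750

y = 3.9850x + 65.7750


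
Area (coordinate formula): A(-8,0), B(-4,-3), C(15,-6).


-8*(-3+ 6) = -24
-4*(-6-0) = 24
15*(0+ 3) = 45
sum = 45
Area = |45|/2 = 22.5000

22.5000 sq units


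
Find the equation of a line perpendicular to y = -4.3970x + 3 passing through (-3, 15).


Perpendicular slope = -1/m1 = -1/(-4.3970) = 0.2274
b2 = y0 - m2*x0 = 15 - 3/(-4.3970) = 15 + 0.6823 = 15.6823

y = 0.2274x + 15.6823


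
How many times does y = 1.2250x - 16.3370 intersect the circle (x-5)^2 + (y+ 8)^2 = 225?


Substitute y = 1.2250x - 16.3370: (x-5)^2 + (1.2250x- 16.3370+ 8)^2 = 225
Expand to Ax^2 + Bx + C = 0, where b-k = -8.337
A = 1+m^2 = 2.500625
B = 2(m(b-k) - h) = 2(1.2250*(-8.337) - 5) = -30.42565
C = h^2 + (b-k)^2 - r^2 = 25 + 69.505569 - 225 = -130.494431
disc = B^2-4AC = 925.7202 + 1305.2705 = 2230.9907
disc > 0

2 intersection points


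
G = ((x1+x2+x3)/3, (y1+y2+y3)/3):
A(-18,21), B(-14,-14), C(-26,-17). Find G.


Gx = (-18- 14- 26)/3 = -58/3 = -19.3333
Gy = (21- 14- 17)/3 = -10/3 = -3.3333

G = (-19.3333, -3.3333)


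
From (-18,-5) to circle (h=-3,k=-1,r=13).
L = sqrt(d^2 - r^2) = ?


d = sqrt((-18+ 3)^2 + (-5+ 1)^2) = sqrt(225+16) = 15.5242
L = sqrt(241.0000 - 169) = sqrt(72.0000) = 8.4853

8.4853


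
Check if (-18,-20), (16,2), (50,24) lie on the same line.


-18*(2-24) + 16*(24+ 20) + 50*(-20-2)
= 396 + 704 - 1100 = 0

Yes, collinear (determinant = 0)


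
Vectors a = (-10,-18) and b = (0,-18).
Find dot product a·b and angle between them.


a·b = -10*0 - 18*(-18) = 0 + 324 = 324
|a| = sqrt(100+324) = 20.5913
|b| = sqrt(0+324) = 18.0000
cos(theta) = 324/(sqrt(424)*sqrt(324)) = 324/sqrt(137376) = 0.874157
theta = arccos(324/sqrt(137376)) = 29.0546 degrees

a·b = 324, theta = 29.0546 deg


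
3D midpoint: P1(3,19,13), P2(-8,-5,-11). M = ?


Mx = (3- 8)/2 = -2.5000
My = (19- 5)/2 = 7.0000
Mz = (13- 11)/2 = 1.0000

M = (-2.5000, 7.0000, 1.0000)


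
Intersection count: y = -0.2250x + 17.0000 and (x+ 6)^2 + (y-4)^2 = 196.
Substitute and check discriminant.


Substitute y = -0.2250x + 17.0000: (x+ 6)^2 + (-0.2250x+17.0000-4)^2 = 196
Expand to Ax^2 + Bx + C = 0, where b-k = 13
A = 1+m^2 = 1.050625
B = 2(m(b-k) - h) = 2(-0.2250*13 + 6) = 6.15
C = h^2 + (b-k)^2 - r^2 = 36 + 169 - 196 = 9
disc = B^2-4AC = 37.8225 - 37.8225 = 0
disc = 0

1 intersection point (tangent)


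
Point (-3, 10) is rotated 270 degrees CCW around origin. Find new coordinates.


cos(270) = 0, sin(270) = -1
x' = -3*0 - 10*(-1) = 10
y' = -3*(-1) + 10*0 = 3

(10, 3)


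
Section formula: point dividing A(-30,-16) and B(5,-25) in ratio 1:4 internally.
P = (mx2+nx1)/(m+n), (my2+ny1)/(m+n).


Px = (1*5 + 4*(-30))/5 = -115/5 = -23.0000
Py = (1*(-25) + 4*(-16))/5 = -89/5 = -17.8000

P = (-23.0000, -17.8000)


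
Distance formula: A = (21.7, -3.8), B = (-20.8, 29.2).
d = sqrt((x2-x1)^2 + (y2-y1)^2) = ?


dx = -20.8 - 21.7 = -42.5
dy = 29.2 + 3.8 = 33.0
d = sqrt(1806.25 + 1089.0) = sqrt(2895.25) = 53.8075

53.8075


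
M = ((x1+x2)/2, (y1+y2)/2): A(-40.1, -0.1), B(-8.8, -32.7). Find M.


Mx = (-40.1 - 8.8)/2 = -48.9/2 = -24.4500
My = (-0.1 - 32.7)/2 = -32.8/2 = -16.4000

(-24.4500, -16.4000)


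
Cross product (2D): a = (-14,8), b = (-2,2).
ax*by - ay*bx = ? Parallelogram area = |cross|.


cross = -14*2 - 8*(-2) = -28 + 16 = -12
Parallelogram area = |-12| = 12

cross = -12, parallelogram area = 12


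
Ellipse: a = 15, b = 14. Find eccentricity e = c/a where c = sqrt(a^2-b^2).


c = sqrt(225-196) = sqrt(29) = 5.3852
e = c/a = sqrt(29)/15 = 0.3590

e = 0.3590


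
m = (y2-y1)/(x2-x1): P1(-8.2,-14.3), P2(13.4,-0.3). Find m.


dy = -0.3 + 14.3 = 14.0
dx = 13.4 + 8.2 = 21.6
m = 14.0/21.6 = 0.6481

m = 0.6481


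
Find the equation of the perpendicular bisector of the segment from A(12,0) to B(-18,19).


Midpoint = (-3, 9.5)
Slope of AB = dy/dx = 19/(-30) = -0.6333
Perp slope = -dx/dy = 30/19 = 1.5789
b = My - (perp slope)*Mx = 9.5 + (-30*(-3))/19 = 9.5 + 4.7368 = 14.2368

y = 1.5789x + 14.2368


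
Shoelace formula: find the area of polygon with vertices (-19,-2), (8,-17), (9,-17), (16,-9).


sum(xi*y_{i+1}) = -19*(-17) + 8*(-17) + 9*(-9) + 16*(-2) = 74
sum(yi*x_{i+1}) = -2*8 - 17*9 - 17*16 - 9*(-19) = -270
Area = |74 + 270|/2 = 344/2 = 172.0000

172.0000 sq units


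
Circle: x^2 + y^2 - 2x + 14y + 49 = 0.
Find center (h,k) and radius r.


h = -D/2 = 2/2 = 1
k = -E/2 = -14/2 = -7
r^2 = h^2 + k^2 - F = 1 + 49 - 49 = 1
r = 1

Center (1, -7), radius = 1


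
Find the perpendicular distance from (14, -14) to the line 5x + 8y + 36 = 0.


|5*14 + 8*(-14) + 36| = |-6| = 6
sqrt(25 + 64) = sqrt(89) = 9.4340
d = 6/sqrt(89) = 0.6360

0.6360


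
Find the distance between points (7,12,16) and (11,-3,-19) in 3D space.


dx=4, dy=-15, dz=-35
d = sqrt(16+225+1225) = sqrt(1466) = 38.2884

38.2884


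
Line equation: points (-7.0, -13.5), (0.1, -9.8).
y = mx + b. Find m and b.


m = (3.7)/(7.1) = 0.5211
b = y1 - m*x1 = -13.5 - (3.7*(-7.0))/(7.1) = -13.5 + 3.6479 = -9.8521

y = 0.5211x - 9.8521


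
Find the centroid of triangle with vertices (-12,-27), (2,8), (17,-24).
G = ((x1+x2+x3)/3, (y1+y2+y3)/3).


Gx = (-12+2+17)/3 = 7/3 = 2.3333
Gy = (-27+8- 24)/3 = -43/3 = -14.3333

G = (2.3333, -14.3333)


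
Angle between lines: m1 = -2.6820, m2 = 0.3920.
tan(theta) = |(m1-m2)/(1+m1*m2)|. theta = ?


m1-m2 = -3.074
1+m1*m2 = -0.051344
tan(theta) = |-3.074/(-0.051344)| = 59.870676
theta = arctan(|-3.074/(-0.051344)|) = 89.0431 degrees (acute angle)

89.0431 degrees


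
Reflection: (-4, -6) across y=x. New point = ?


Reflection rule for y=x: (y, x)
(-4, -6) -> (-6, -4)

(-6, -4)


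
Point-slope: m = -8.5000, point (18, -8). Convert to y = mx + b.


y + 8 = -8.5000(x - 18)
y = -8.5000x - 8 + 8.5000*18
y = -8.5000x + 145.0000

y = -8.5000x + 145.0000


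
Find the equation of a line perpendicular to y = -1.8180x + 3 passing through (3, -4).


Perpendicular slope = -1/m1 = -1/(-1.8180) = 0.5501
b2 = y0 - m2*x0 = -4 + 3/(-1.8180) = -4 - 1.6502 = -5.6502

y = 0.5501x - 5.6502


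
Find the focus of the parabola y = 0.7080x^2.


a = 0.7080
4a = 2.8320
focus = (0, 1/2.8320) = (0, 0.3531)

Focus = (0, 0.3531)


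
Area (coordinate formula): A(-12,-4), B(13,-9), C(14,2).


-12*(-9-2) = 132
13*(2+ 4) = 78
14*(-4+ 9) = 70
sum = 280
Area = |280|/2 = 140.0000

140.0000 sq units


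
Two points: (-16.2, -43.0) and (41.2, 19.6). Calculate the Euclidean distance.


dx = 41.2 + 16.2 = 57.4
dy = 19.6 + 43.0 = 62.6
d = sqrt(3294.76 + 3918.76) = sqrt(7213.52) = 84.9324

84.9324


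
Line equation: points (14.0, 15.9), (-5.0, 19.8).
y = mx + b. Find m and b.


m = (3.9)/(-19.0) = -0.2053
b = y1 - m*x1 = 15.9 - (3.9*14.0)/(-19.0) = 15.9 + 2.8737 = 18.7737

y = -0.2053x + 18.7737


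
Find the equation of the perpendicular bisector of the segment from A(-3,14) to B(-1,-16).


Midpoint = (-2, -1)
Slope of AB = dy/dx = -30/2 = -15.0000
Perp slope = -dx/dy = 2/30 = 0.0667
b = My - (perp slope)*Mx = -1 + (2*(-2))/(-30) = -1 + 0.1333 = -0.8667

y = 0.0667x - 0.8667


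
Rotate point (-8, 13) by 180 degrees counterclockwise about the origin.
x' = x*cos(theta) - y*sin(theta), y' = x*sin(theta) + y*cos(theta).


cos(180) = -1, sin(180) = 0
x' = -8*(-1) - 13*0 = 8
y' = -8*0 + 13*(-1) = -13

(8, -13)


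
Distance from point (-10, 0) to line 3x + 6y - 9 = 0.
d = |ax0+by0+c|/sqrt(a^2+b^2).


|3*(-10) + 6*0 - 9| = |-39| = 39
sqrt(9 + 36) = sqrt(45) = 6.7082
d = 39/sqrt(45) = 5.8138

5.8138


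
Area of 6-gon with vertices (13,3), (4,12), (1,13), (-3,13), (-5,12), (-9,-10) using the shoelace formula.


sum(xi*y_{i+1}) = 13*12 + 4*13 + 1*13 - 3*12 - 5*(-10) - 9*3 = 208
sum(yi*x_{i+1}) = 3*4 + 12*1 + 13*(-3) + 13*(-5) + 12*(-9) - 10*13 = -318
Area = |208 + 318|/2 = 526/2 = 263.0000

263.0000 sq units


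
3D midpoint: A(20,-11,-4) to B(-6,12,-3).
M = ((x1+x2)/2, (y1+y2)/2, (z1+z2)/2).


Mx = (20- 6)/2 = 7.0000
My = (-11+12)/2 = 0.5000
Mz = (-4- 3)/2 = -3.5000

M = (7.0000, 0.5000, -3.5000)


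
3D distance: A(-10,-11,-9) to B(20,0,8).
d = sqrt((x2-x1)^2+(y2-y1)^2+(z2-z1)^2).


dx=30, dy=11, dz=17
d = sqrt(900+121+289) = sqrt(1310) = 36.1939

36.1939


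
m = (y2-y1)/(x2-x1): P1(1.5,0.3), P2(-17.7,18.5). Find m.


dy = 18.5 - 0.3 = 18.2
dx = -17.7 - 1.5 = -19.2
m = 18.2/(-19.2) = -0.9479

m = -0.9479


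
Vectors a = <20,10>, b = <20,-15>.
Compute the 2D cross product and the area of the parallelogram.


cross = 20*(-15) - 10*20 = -300 - 200 = -500
Parallelogram area = |-500| = 500

cross = -500, parallelogram area = 500


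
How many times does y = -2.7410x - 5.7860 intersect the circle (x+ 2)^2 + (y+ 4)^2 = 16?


Substitute y = -2.7410x - 5.7860: (x+ 2)^2 + (-2.7410x- 5.7860+ 4)^2 = 16
Expand to Ax^2 + Bx + C = 0, where b-k = -1.786
A = 1+m^2 = 8.513081
B = 2(m(b-k) - h) = 2(-2.7410*(-1.786) + 2) = 13.790852
C = h^2 + (b-k)^2 - r^2 = 4 + 3.189796 - 16 = -8.810204
disc = B^2-4AC = 190.1876 + 300.0079 = 490.1955
disc > 0

2 intersection points


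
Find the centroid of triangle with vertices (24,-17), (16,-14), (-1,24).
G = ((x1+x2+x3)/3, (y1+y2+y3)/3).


Gx = (24+16- 1)/3 = 39/3 = 13.0000
Gy = (-17- 14+24)/3 = -7/3 = -2.3333

G = (13.0000, -2.3333)


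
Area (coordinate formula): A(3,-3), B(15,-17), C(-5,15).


3*(-17-15) = -96
15*(15+ 3) = 270
-5*(-3+ 17) = -70
sum = 104
Area = |104|/2 = 52.0000

52.0000 sq units


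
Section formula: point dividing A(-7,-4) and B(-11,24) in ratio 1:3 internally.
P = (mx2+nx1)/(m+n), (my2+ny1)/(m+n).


Px = (1*(-11) + 3*(-7))/4 = -32/4 = -8.0000
Py = (1*24 + 3*(-4))/4 = 12/4 = 3.0000

P = (-8.0000, 3.0000)


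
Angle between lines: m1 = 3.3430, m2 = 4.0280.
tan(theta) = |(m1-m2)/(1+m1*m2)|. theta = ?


m1-m2 = -0.685
1+m1*m2 = 14.465604
tan(theta) = |-0.685/14.465604| = 0.047354
theta = arctan(|-0.685/14.465604|) = 2.7111 degrees (acute angle)

2.7111 degrees


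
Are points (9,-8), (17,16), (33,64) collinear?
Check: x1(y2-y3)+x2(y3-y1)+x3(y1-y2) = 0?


9*(16-64) + 17*(64+ 8) + 33*(-8-16)
= -432 + 1224 - 792 = 0

Yes, collinear (determinant = 0)


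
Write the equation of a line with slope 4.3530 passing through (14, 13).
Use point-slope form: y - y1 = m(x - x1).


y - 13 = 4.3530(x - 14)
y = 4.3530x + 13 - 4.3530*14
y = 4.3530x - 47.9420

y = 4.3530x - 47.9420


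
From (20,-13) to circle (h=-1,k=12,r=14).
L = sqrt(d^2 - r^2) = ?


d = sqrt((20+ 1)^2 + (-13-12)^2) = sqrt(441+625) = 32.6497
L = sqrt(1066.0000 - 196) = sqrt(870.0000) = 29.4958

29.4958


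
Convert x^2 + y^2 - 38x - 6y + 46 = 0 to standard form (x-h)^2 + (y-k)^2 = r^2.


h = -D/2 = 38/2 = 19
k = -E/2 = 6/2 = 3
r^2 = h^2 + k^2 - F = 361 + 9 - 46 = 324
r = 18

Center (19, 3), radius = 18


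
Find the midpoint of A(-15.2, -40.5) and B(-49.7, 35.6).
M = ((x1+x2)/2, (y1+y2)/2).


Mx = (-15.2 - 49.7)/2 = -64.9/2 = -32.4500
My = (-40.5 + 35.6)/2 = -4.9/2 = -2.4500

(-32.4500, -2.4500)


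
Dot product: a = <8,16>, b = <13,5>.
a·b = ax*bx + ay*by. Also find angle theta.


a·b = 8*13 + 16*5 = 104 + 80 = 184
|a| = sqrt(64+256) = 17.8885
|b| = sqrt(169+25) = 13.9284
cos(theta) = 184/(sqrt(320)*sqrt(194)) = 184/sqrt(62080) = 0.738485
theta = arccos(184/sqrt(62080)) = 42.3974 degrees

a·b = 184, theta = 42.3974 deg


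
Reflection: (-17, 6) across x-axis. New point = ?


Reflection rule for x-axis: (x, -y)
(-17, 6) -> (-17, -6)

(-17, -6)


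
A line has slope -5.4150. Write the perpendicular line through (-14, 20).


Perpendicular slope = -1/m1 = -1/(-5.4150) = 0.1847
b2 = y0 - m2*x0 = 20 - 14/(-5.4150) = 20 + 2.5854 = 22.5854

y = 0.1847x + 22.5854


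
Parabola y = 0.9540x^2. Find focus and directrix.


a = 0.9540
1/(4a) = 0.2621
Focus = (0, 0.2621)
Directrix: y = -0.2621

Focus = (0, 0.2621), Directrix: y = -0.2621


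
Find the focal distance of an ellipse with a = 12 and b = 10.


c^2 = 12^2 - 10^2 = 144 - 100 = 44
c = sqrt(44) = 6.6332

c = 6.6332


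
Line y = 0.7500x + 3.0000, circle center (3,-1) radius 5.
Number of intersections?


Substitute y = 0.7500x + 3.0000: (x-3)^2 + (0.7500x+3.0000+ 1)^2 = 25
Expand to Ax^2 + Bx + C = 0, where b-k = 4
A = 1+m^2 = 1.5625
B = 2(m(b-k) - h) = 2(0.7500*4 - 3) = 0
C = h^2 + (b-k)^2 - r^2 = 9 + 16 - 25 = 0
disc = B^2-4AC = 0 - 0 = 0
disc = 0

1 intersection point (tangent)


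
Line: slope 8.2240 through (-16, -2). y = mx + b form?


y + 2 = 8.2240(x + 16)
y = 8.2240x - 2 - 8.2240*(-16)
y = 8.2240x + 129.5840

y = 8.2240x + 129.5840


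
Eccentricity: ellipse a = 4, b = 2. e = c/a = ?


c = sqrt(16-4) = sqrt(12) = 3.4641
e = c/a = sqrt(12)/4 = 0.8660

e = 0.8660


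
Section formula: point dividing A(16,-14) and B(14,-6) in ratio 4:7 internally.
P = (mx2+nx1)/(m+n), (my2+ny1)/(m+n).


Px = (4*14 + 7*16)/11 = 168/11 = 15.2727
Py = (4*(-6) + 7*(-14))/11 = -122/11 = -11.0909

P = (15.2727, -11.0909)


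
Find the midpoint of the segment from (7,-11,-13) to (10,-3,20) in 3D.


Mx = (7+10)/2 = 8.5000
My = (-11- 3)/2 = -7.0000
Mz = (-13+20)/2 = 3.5000

M = (8.5000, -7.0000, 3.5000)


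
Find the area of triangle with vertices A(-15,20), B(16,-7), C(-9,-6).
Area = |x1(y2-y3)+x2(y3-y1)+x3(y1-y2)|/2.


-15*(-7+ 6) = 15
16*(-6-20) = -416
-9*(20+ 7) = -243
sum = -644
Area = |-644|/2 = 322.0000

322.0000 sq units


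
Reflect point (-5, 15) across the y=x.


Reflection rule for y=x: (y, x)
(-5, 15) -> (15, -5)

(15, -5)


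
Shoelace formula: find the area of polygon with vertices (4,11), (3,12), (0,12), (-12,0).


sum(xi*y_{i+1}) = 4*12 + 3*12 + 0*0 - 12*11 = -48
sum(yi*x_{i+1}) = 11*3 + 12*0 + 12*(-12) + 0*4 = -111
Area = |-48 + 111|/2 = 63/2 = 31.5000

31.5000 sq units


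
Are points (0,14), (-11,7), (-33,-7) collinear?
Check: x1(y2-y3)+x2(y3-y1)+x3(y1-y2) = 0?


0*(7+ 7) - 11*(-7-14) - 33*(14-7)
= 0 + 231 - 231 = 0

Yes, collinear (determinant = 0)


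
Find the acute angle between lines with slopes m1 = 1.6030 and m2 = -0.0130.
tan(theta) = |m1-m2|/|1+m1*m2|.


m1-m2 = 1.616
1+m1*m2 = 0.979161
tan(theta) = |1.616/0.979161| = 1.650393
theta = arctan(|1.616/0.979161|) = 58.7876 degrees (acute angle)

58.7876 degrees


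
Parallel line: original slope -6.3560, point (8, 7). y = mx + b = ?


Parallel lines have equal slopes.
m2 = -6.3560
b2 = 7 + 6.3560*8 = 57.8480

y = -6.3560x + 57.8480


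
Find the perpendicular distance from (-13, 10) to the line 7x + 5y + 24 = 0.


|7*(-13) + 5*10 + 24| = |-17| = 17
sqrt(49 + 25) = sqrt(74) = 8.6023
d = 17/sqrt(74) = 1.9762

1.9762


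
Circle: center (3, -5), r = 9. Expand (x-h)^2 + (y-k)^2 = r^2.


(x-3)^2 + (y+ 5)^2 = 9^2
D = -2h = -6, E = -2k = 10
F = h^2+k^2-r^2 = 9+25-81 = -47

x^2 + y^2 - 6x + 10y - 47 = 0


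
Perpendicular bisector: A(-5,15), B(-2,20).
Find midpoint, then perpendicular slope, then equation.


Midpoint = (-3.5, 17.5)
Slope of AB = dy/dx = 5/3 = 1.6667
Perp slope = -dx/dy = -3/5 = -0.6000
b = My - (perp slope)*Mx = 17.5 + (3*(-3.5))/5 = 17.5 - 2.1000 = 15.4000

y = -0.6000x + 15.4000


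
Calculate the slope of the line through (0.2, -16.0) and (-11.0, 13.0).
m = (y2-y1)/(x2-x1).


dy = 13.0 + 16.0 = 29.0
dx = -11.0 - 0.2 = -11.2
m = 29.0/(-11.2) = -2.5893

m = -2.5893


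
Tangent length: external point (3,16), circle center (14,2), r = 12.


d = sqrt((3-14)^2 + (16-2)^2) = sqrt(121+196) = 17.8045
L = sqrt(317.0000 - 144) = sqrt(173.0000) = 13.1529

13.1529


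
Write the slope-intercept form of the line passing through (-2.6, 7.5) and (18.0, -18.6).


m = (-26.1)/(20.6) = -1.2670
b = y1 - m*x1 = 7.5 - (-26.1*(-2.6))/(20.6) = 7.5 - 3.2942 = 4.2058

y = -1.2670x + 4.2058


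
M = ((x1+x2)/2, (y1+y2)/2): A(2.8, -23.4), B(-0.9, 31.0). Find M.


Mx = (2.8 - 0.9)/2 = 1.9/2 = 0.9500
My = (-23.4 + 31.0)/2 = 7.6/2 = 3.8000

(0.9500, 3.8000)


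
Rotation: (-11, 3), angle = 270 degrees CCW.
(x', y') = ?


cos(270) = 0, sin(270) = -1
x' = -11*0 - 3*(-1) = 3
y' = -11*(-1) + 3*0 = 11

(3, 11)


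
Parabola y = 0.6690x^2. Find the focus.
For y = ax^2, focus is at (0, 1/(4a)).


a = 0.6690
4a = 2.6760
focus = (0, 1/2.6760) = (0, 0.3737)

Focus = (0, 0.3737)


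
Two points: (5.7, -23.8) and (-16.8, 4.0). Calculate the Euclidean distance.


dx = -16.8 - 5.7 = -22.5
dy = 4.0 + 23.8 = 27.8
d = sqrt(506.25 + 772.84) = sqrt(1279.09) = 35.7644

35.7644


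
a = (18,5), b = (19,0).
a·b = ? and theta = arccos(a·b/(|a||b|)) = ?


a·b = 18*19 + 5*0 = 342 + 0 = 342
|a| = sqrt(324+25) = 18.6815
|b| = sqrt(361+0) = 19.0000
cos(theta) = 342/(sqrt(349)*sqrt(361)) = 342/sqrt(125989) = 0.963518
theta = arccos(342/sqrt(125989)) = 15.5241 degrees

a·b = 342, theta = 15.5241 deg


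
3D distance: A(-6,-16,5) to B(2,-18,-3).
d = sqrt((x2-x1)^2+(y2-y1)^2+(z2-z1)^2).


dx=8, dy=-2, dz=-8
d = sqrt(64+4+64) = sqrt(132) = 11.4891

11.4891


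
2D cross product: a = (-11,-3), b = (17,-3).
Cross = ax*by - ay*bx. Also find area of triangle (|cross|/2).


cross = -11*(-3) + 3*17 = 33 + 51 = 84
Triangle area = |84|/2 = 84/2 = 42.0000

cross = 84, triangle area = 42.0000


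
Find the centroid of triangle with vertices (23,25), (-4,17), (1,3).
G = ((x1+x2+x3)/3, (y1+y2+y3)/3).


Gx = (23- 4+1)/3 = 20/3 = 6.6667
Gy = (25+17+3)/3 = 45/3 = 15.0000

G = (6.6667, 15.0000)


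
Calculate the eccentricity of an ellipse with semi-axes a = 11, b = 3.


c = sqrt(121-9) = sqrt(112) = 10.5830
e = c/a = sqrt(112)/11 = 0.9621

e = 0.9621


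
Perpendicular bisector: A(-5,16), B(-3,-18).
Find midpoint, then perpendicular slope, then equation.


Midpoint = (-4, -1)
Slope of AB = dy/dx = -34/2 = -17.0000
Perp slope = -dx/dy = 2/34 = 0.0588
b = My - (perp slope)*Mx = -1 + (2*(-4))/(-34) = -1 + 0.2353 = -0.7647

y = 0.0588x - 0.7647


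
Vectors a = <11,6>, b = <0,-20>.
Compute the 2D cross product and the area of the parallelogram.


cross = 11*(-20) - 6*0 = -220 - 0 = -220
Parallelogram area = |-220| = 220

cross = -220, parallelogram area = 220


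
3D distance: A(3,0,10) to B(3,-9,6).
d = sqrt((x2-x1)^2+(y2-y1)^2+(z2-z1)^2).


dx=0, dy=-9, dz=-4
d = sqrt(0+81+16) = sqrt(97) = 9.8489

9.8489


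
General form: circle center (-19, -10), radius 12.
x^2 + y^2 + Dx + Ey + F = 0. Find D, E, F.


(x+ 19)^2 + (y+ 10)^2 = 12^2
D = -2h = 38, E = -2k = 20
F = h^2+k^2-r^2 = 361+100-144 = 317

D = 38, E = 20, F = 317


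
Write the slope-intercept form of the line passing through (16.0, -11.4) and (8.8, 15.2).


m = (26.6)/(-7.2) = -3.6944
b = y1 - m*x1 = -11.4 - (26.6*16.0)/(-7.2) = -11.4 + 59.1111 = 47.7111

y = -3.6944x + 47.7111


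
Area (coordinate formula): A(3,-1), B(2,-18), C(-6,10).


3*(-18-10) = -84
2*(10+ 1) = 22
-6*(-1+ 18) = -102
sum = -164
Area = |-164|/2 = 82.0000

82.0000 sq units


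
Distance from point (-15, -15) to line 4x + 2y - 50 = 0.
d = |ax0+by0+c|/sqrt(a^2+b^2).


|4*(-15) + 2*(-15) - 50| = |-140| = 140
sqrt(16 + 4) = sqrt(20) = 4.4721
d = 140/sqrt(20) = 31.3050

31.3050


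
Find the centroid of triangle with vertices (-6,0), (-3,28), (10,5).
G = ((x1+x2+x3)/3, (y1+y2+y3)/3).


Gx = (-6- 3+10)/3 = 1/3 = 0.3333
Gy = (0+28+5)/3 = 33/3 = 11.0000

G = (0.3333, 11.0000)


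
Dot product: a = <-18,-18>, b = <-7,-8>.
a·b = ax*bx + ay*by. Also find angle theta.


a·b = -18*(-7) - 18*(-8) = 126 + 144 = 270
|a| = sqrt(324+324) = 25.4558
|b| = sqrt(49+64) = 10.6301
cos(theta) = 270/(sqrt(648)*sqrt(113)) = 270/sqrt(73224) = 0.997785
theta = arccos(270/sqrt(73224)) = 3.8141 degrees

a·b = 270, theta = 3.8141 deg


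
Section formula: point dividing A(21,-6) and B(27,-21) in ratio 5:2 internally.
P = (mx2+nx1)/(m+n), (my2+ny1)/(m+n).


Px = (5*27 + 2*21)/7 = 177/7 = 25.2857
Py = (5*(-21) + 2*(-6))/7 = -117/7 = -16.7143

P = (25.2857, -16.7143)


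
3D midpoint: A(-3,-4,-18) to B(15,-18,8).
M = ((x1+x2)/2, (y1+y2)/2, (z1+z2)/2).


Mx = (-3+15)/2 = 6.0000
My = (-4- 18)/2 = -11.0000
Mz = (-18+8)/2 = -5.0000

M = (6.0000, -11.0000, -5.0000)


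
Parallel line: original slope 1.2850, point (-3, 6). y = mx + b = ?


Parallel lines have equal slopes.
m2 = 1.2850
b2 = 6 - 1.2850*(-3) = 9.8550

y = 1.2850x + 9.8550


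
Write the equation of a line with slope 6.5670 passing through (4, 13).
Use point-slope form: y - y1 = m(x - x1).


y - 13 = 6.5670(x - 4)
y = 6.5670x + 13 - 6.5670*4
y = 6.5670x - 13.2680

y = 6.5670x - 13.2680


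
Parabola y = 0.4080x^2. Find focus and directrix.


a = 0.4080
1/(4a) = 0.6127
Focus = (0, 0.6127)
Directrix: y = -0.6127

Focus = (0, 0.6127), Directrix: y = -0.6127


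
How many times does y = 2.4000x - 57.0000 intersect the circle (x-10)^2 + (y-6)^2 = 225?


Substitute y = 2.4000x - 57.0000: (x-10)^2 + (2.4000x- 57.0000-6)^2 = 225
Expand to Ax^2 + Bx + C = 0, where b-k = -63
A = 1+m^2 = 6.76
B = 2(m(b-k) - h) = 2(2.4000*(-63) - 10) = -322.4
C = h^2 + (b-k)^2 - r^2 = 100 + 3969 - 225 = 3844
disc = B^2-4AC = 103941.7600 - 103941.7600 = 0
disc = 0

1 intersection point (tangent)


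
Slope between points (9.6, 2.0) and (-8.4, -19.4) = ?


dy = -19.4 - 2.0 = -21.4
dx = -8.4 - 9.6 = -18.0
m = -21.4/(-18.0) = 1.1889

m = 1.1889


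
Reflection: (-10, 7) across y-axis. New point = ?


Reflection rule for y-axis: (-x, y)
(-10, 7) -> (10, 7)

(10, 7)


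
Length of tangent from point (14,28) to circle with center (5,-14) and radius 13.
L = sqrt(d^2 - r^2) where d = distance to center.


d = sqrt((14-5)^2 + (28+ 14)^2) = sqrt(81+1764) = 42.9535
L = sqrt(1845.0000 - 169) = sqrt(1676.0000) = 40.9390

40.9390


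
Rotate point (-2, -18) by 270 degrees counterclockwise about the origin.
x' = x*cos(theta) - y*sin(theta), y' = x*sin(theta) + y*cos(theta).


cos(270) = 0, sin(270) = -1
x' = -2*0 + 18*(-1) = -18
y' = -2*(-1) - 18*0 = 2

(-18, 2)


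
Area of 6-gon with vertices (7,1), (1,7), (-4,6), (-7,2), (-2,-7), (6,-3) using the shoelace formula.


sum(xi*y_{i+1}) = 7*7 + 1*6 - 4*2 - 7*(-7) - 2*(-3) + 6*1 = 108
sum(yi*x_{i+1}) = 1*1 + 7*(-4) + 6*(-7) + 2*(-2) - 7*6 - 3*7 = -136
Area = |108 + 136|/2 = 244/2 = 122.0000

122.0000 sq units


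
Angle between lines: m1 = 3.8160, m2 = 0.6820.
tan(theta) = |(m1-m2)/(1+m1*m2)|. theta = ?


m1-m2 = 3.134
1+m1*m2 = 3.602512
tan(theta) = |3.134/3.602512| = 0.869949
theta = arctan(|3.134/3.602512|) = 41.0216 degrees (acute angle)

41.0216 degrees


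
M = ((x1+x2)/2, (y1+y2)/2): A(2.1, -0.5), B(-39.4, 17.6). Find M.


Mx = (2.1 - 39.4)/2 = -37.3/2 = -18.6500
My = (-0.5 + 17.6)/2 = 17.1/2 = 8.5500

(-18.6500, 8.5500)


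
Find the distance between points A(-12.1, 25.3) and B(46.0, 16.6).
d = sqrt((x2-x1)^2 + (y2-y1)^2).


dx = 46.0 + 12.1 = 58.1
dy = 16.6 - 25.3 = -8.7
d = sqrt(3375.61 + 75.69) = sqrt(3451.3) = 58.7478

58.7478


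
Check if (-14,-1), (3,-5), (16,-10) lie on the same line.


-14*(-5+ 10) + 3*(-10+ 1) + 16*(-1+ 5)
= -70 - 27 + 64 = -33

No, not collinear (determinant = -33)


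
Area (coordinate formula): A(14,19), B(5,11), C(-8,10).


14*(11-10) = 14
5*(10-19) = -45
-8*(19-11) = -64
sum = -95
Area = |-95|/2 = 47.5000

47.5000 sq units


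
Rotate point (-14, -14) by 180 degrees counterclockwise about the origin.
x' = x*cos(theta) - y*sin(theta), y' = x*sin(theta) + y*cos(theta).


cos(180) = -1, sin(180) = 0
x' = -14*(-1) + 14*0 = 14
y' = -14*0 - 14*(-1) = 14

(14, 14)


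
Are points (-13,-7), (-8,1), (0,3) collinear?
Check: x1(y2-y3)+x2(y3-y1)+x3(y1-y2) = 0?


-13*(1-3) - 8*(3+ 7) + 0*(-7-1)
= 26 - 80 + 0 = -54

No, not collinear (determinant = -54)


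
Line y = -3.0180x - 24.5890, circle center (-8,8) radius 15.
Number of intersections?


Substitute y = -3.0180x - 24.5890: (x+ 8)^2 + (-3.0180x- 24.5890-8)^2 = 225
Expand to Ax^2 + Bx + C = 0, where b-k = -32.589
A = 1+m^2 = 10.108324
B = 2(m(b-k) - h) = 2(-3.0180*(-32.589) + 8) = 212.707204
C = h^2 + (b-k)^2 - r^2 = 64 + 1062.042921 - 225 = 901.042921
disc = B^2-4AC = 45244.3546 - 36432.1351 = 8812.2195
disc > 0

2 intersection points


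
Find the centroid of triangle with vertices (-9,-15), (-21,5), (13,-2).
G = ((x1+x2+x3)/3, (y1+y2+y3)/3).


Gx = (-9- 21+13)/3 = -17/3 = -5.6667
Gy = (-15+5- 2)/3 = -12/3 = -4.0000

G = (-5.6667, -4.0000)


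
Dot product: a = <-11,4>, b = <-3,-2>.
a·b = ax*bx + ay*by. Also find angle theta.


a·b = -11*(-3) + 4*(-2) = 33 - 8 = 25
|a| = sqrt(121+16) = 11.7047
|b| = sqrt(9+4) = 3.6056
cos(theta) = 25/(sqrt(137)*sqrt(13)) = 25/sqrt(1781) = 0.592390
theta = arccos(25/sqrt(1781)) = 53.6732 degrees

a·b = 25, theta = 53.6732 deg


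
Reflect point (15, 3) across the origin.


Reflection rule for origin: (-x, -y)
(15, 3) -> (-15, -3)

(-15, -3)


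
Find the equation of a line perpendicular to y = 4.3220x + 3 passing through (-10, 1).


Perpendicular slope = -1/m1 = -1/4.3220 = -0.2314
b2 = y0 - m2*x0 = 1 - 10/4.3220 = 1 - 2.3137 = -1.3137

y = -0.2314x - 1.3137


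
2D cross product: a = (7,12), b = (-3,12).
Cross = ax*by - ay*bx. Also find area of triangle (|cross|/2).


cross = 7*12 - 12*(-3) = 84 + 36 = 120
Triangle area = |120|/2 = 120/2 = 60.0000

cross = 120, triangle area = 60.0000


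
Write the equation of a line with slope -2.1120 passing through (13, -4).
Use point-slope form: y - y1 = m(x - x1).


y + 4 = -2.1120(x - 13)
y = -2.1120x - 4 + 2.1120*13
y = -2.1120x + 23.4560

y = -2.1120x + 23.4560


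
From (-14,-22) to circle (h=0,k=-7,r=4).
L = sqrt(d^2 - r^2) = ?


d = sqrt((-14-0)^2 + (-22+ 7)^2) = sqrt(196+225) = 20.5183
L = sqrt(421.0000 - 16) = sqrt(405.0000) = 20.1246

20.1246


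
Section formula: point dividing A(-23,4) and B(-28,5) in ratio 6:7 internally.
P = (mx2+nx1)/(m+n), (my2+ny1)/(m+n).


Px = (6*(-28) + 7*(-23))/13 = -329/13 = -25.3077
Py = (6*5 + 7*4)/13 = 58/13 = 4.4615

P = (-25.3077, 4.4615)


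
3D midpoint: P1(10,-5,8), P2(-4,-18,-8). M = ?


Mx = (10- 4)/2 = 3.0000
My = (-5- 18)/2 = -11.5000
Mz = (8- 8)/2 = 0

M = (3.0000, -11.5000, 0)


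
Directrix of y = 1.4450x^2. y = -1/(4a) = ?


a = 1.4450
1/(4a) = 0.1730
directrix: y = -0.1730 = -0.1730

y = -0.1730


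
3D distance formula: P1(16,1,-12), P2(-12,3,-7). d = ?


dx=-28, dy=2, dz=5
d = sqrt(784+4+25) = sqrt(813) = 28.5132

28.5132


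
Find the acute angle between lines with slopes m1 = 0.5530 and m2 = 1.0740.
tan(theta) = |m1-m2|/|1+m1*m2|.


m1-m2 = -0.521
1+m1*m2 = 1.593922
tan(theta) = |-0.521/1.593922| = 0.326867
theta = arctan(|-0.521/1.593922|) = 18.1008 degrees (acute angle)

18.1008 degrees


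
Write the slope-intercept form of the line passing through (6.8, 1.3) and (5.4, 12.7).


m = (11.4)/(-1.4) = -8.1429
b = y1 - m*x1 = 1.3 - (11.4*6.8)/(-1.4) = 1.3 + 55.3714 = 56.6714

y = -8.1429x + 56.6714


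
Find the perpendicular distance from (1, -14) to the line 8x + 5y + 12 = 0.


|8*1 + 5*(-14) + 12| = |-50| = 50
sqrt(64 + 25) = sqrt(89) = 9.4340
d = 50/sqrt(89) = 5.3000

5.3000


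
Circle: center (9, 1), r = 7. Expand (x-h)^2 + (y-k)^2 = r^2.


(x-9)^2 + (y-1)^2 = 7^2
D = -2h = -18, E = -2k = -2
F = h^2+k^2-r^2 = 81+1-49 = 33

x^2 + y^2 - 18x - 2y + 33 = 0


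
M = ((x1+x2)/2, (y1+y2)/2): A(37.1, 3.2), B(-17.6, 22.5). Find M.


Mx = (37.1 - 17.6)/2 = 19.5/2 = 9.7500
My = (3.2 + 22.5)/2 = 25.7/2 = 12.8500

(9.7500, 12.8500)


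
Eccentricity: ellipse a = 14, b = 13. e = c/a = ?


c = sqrt(196-169) = sqrt(27) = 5.1962
e = c/a = sqrt(27)/14 = 0.3712

e = 0.3712


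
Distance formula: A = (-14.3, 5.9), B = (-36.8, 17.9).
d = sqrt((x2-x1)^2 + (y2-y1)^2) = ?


dx = -36.8 + 14.3 = -22.5
dy = 17.9 - 5.9 = 12
d = sqrt(506.25 + 144) = sqrt(650.25) = 25.5000

25.5000


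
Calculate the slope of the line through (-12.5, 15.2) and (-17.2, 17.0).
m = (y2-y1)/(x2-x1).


dy = 17.0 - 15.2 = 1.8
dx = -17.2 + 12.5 = -4.7
m = 1.8/(-4.7) = -0.3830

m = -0.3830


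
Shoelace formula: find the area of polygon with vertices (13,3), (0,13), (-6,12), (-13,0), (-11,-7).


sum(xi*y_{i+1}) = 13*13 + 0*12 - 6*0 - 13*(-7) - 11*3 = 227
sum(yi*x_{i+1}) = 3*0 + 13*(-6) + 12*(-13) + 0*(-11) - 7*13 = -325
Area = |227 + 325|/2 = 552/2 = 276.0000

276.0000 sq units


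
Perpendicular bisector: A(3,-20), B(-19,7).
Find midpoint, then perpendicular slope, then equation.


Midpoint = (-8, -6.5)
Slope of AB = dy/dx = 27/(-22) = -1.2273
Perp slope = -dx/dy = 22/27 = 0.8148
b = My - (perp slope)*Mx = -6.5 + (-22*(-8))/27 = -6.5 + 6.5185 = 0.0185

y = 0.8148x + 0.0185


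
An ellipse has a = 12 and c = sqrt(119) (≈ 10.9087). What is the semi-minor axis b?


b^2 = 12^2 - (sqrt(119))^2 = 144 - 119 = 25
b = sqrt(25) = 5

b = 5


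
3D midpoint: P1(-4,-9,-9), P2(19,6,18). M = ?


Mx = (-4+19)/2 = 7.5000
My = (-9+6)/2 = -1.5000
Mz = (-9+18)/2 = 4.5000

M = (7.5000, -1.5000, 4.5000)


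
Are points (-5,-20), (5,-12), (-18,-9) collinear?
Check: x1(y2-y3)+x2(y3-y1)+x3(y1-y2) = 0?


-5*(-12+ 9) + 5*(-9+ 20) - 18*(-20+ 12)
= 15 + 55 + 144 = 214

No, not collinear (determinant = 214)


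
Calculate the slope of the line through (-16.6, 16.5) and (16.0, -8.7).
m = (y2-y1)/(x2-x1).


dy = -8.7 - 16.5 = -25.2
dx = 16.0 + 16.6 = 32.6
m = -25.2/32.6 = -0.7730

m = -0.7730


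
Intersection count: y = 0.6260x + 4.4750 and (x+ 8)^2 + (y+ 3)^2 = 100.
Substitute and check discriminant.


Substitute y = 0.6260x + 4.4750: (x+ 8)^2 + (0.6260x+4.4750+ 3)^2 = 100
Expand to Ax^2 + Bx + C = 0, where b-k = 7.475
A = 1+m^2 = 1.391876
B = 2(m(b-k) - h) = 2(0.6260*7.475 + 8) = 25.3587
C = h^2 + (b-k)^2 - r^2 = 64 + 55.875625 - 100 = 19.875625
disc = B^2-4AC = 643.0637 - 110.6576 = 532.4061
disc > 0

2 intersection points


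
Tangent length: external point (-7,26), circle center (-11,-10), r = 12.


d = sqrt((-7+ 11)^2 + (26+ 10)^2) = sqrt(16+1296) = 36.2215
L = sqrt(1312.0000 - 144) = sqrt(1168.0000) = 34.1760

34.1760


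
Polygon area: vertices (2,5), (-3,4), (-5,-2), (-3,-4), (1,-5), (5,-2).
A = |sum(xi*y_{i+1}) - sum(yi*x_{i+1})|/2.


sum(xi*y_{i+1}) = 2*4 - 3*(-2) - 5*(-4) - 3*(-5) + 1*(-2) + 5*5 = 72
sum(yi*x_{i+1}) = 5*(-3) + 4*(-5) - 2*(-3) - 4*1 - 5*5 - 2*2 = -62
Area = |72 + 62|/2 = 134/2 = 67.0000

67.0000 sq units


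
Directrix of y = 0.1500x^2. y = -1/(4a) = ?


a = 0.1500
1/(4a) = 1.6667
directrix: y = -1.6667 = -1.6667

y = -1.6667


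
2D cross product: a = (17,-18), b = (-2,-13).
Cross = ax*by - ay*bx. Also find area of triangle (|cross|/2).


cross = 17*(-13) + 18*(-2) = -221 - 36 = -257
Triangle area = |-257|/2 = 257/2 = 128.5000

cross = -257, triangle area = 128.5000


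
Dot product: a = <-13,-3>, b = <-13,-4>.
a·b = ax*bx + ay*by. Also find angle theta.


a·b = -13*(-13) - 3*(-4) = 169 + 12 = 181
|a| = sqrt(169+9) = 13.3417
|b| = sqrt(169+16) = 13.6015
cos(theta) = 181/(sqrt(178)*sqrt(185)) = 181/sqrt(32930) = 0.997431
theta = arccos(181/sqrt(32930)) = 4.1081 degrees

a·b = 181, theta = 4.1081 deg


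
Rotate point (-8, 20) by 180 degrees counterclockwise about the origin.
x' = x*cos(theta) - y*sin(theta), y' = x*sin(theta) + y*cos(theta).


cos(180) = -1, sin(180) = 0
x' = -8*(-1) - 20*0 = 8
y' = -8*0 + 20*(-1) = -20

(8, -20)


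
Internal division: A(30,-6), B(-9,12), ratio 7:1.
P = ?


Px = (7*(-9) + 1*30)/8 = -33/8 = -4.1250
Py = (7*12 + 1*(-6))/8 = 78/8 = 9.7500

P = (-4.1250, 9.7500)


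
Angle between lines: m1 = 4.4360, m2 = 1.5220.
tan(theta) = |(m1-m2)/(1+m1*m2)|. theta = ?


m1-m2 = 2.914
1+m1*m2 = 7.751592
tan(theta) = |2.914/7.751592| = 0.375923
theta = arctan(|2.914/7.751592|) = 20.6024 degrees (acute angle)

20.6024 degrees


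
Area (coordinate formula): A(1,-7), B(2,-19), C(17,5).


1*(-19-5) = -24
2*(5+ 7) = 24
17*(-7+ 19) = 204
sum = 204
Area = |204|/2 = 102.0000

102.0000 sq units


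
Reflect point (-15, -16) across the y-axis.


Reflection rule for y-axis: (-x, y)
(-15, -16) -> (15, -16)

(15, -16)


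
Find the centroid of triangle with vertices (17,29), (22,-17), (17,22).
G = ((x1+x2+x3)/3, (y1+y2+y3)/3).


Gx = (17+22+17)/3 = 56/3 = 18.6667
Gy = (29- 17+22)/3 = 34/3 = 11.3333

G = (18.6667, 11.3333)


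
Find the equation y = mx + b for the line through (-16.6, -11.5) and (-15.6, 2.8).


m = (14.3)/(1) = 14.3000
b = y1 - m*x1 = -11.5 - (14.3*(-16.6))/(1) = -11.5 + 237.3800 = 225.8800

y = 14.3000x + 225.8800


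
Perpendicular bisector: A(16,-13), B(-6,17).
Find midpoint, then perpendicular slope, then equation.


Midpoint = (5, 2)
Slope of AB = dy/dx = 30/(-22) = -1.3636
Perp slope = -dx/dy = 22/30 = 0.7333
b = My - (perp slope)*Mx = 2 + (-22*5)/30 = 2 - 3.6667 = -1.6667

y = 0.7333x - 1.6667


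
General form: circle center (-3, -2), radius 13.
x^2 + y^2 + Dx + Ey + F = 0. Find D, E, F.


(x+ 3)^2 + (y+ 2)^2 = 13^2
D = -2h = 6, E = -2k = 4
F = h^2+k^2-r^2 = 9+4-169 = -156

D = 6, E = 4, F = -156


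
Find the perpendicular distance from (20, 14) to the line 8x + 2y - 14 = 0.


|8*20 + 2*14 - 14| = |174| = 174
sqrt(64 + 4) = sqrt(68) = 8.2462
d = 174/sqrt(68) = 21.1006

21.1006


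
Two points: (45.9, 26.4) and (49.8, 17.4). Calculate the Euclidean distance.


dx = 49.8 - 45.9 = 3.9
dy = 17.4 - 26.4 = -9.0
d = sqrt(15.21 + 81.0) = sqrt(96.21) = 9.8087

9.8087


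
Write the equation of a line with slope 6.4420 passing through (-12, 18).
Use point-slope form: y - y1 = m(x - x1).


y - 18 = 6.4420(x + 12)
y = 6.4420x + 18 - 6.4420*(-12)
y = 6.4420x + 95.3040

y = 6.4420x + 95.3040


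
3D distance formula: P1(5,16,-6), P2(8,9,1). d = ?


dx=3, dy=-7, dz=7
d = sqrt(9+49+49) = sqrt(107) = 10.3441

10.3441


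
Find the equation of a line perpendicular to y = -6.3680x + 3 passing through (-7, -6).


Perpendicular slope = -1/m1 = -1/(-6.3680) = 0.1570
b2 = y0 - m2*x0 = -6 - 7/(-6.3680) = -6 + 1.0992 = -4.9008

y = 0.1570x - 4.9008


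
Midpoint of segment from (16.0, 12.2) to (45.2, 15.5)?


Mx = (16.0 + 45.2)/2 = 61.2/2 = 30.6000
My = (12.2 + 15.5)/2 = 27.7/2 = 13.8500

(30.6000, 13.8500)


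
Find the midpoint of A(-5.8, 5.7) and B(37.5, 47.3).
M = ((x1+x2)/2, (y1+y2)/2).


Mx = (-5.8 + 37.5)/2 = 31.7/2 = 15.8500
My = (5.7 + 47.3)/2 = 53.0/2 = 26.5000

(15.8500, 26.5000)


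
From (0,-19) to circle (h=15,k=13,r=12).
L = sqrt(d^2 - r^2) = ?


d = sqrt((0-15)^2 + (-19-13)^2) = sqrt(225+1024) = 35.3412
L = sqrt(1249.0000 - 144) = sqrt(1105.0000) = 33.2415

33.2415


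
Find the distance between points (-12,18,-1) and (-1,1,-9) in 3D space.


dx=11, dy=-17, dz=-8
d = sqrt(121+289+64) = sqrt(474) = 21.7715

21.7715


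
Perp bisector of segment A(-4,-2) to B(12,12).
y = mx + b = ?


Midpoint = (4, 5)
Slope of AB = dy/dx = 14/16 = 0.8750
Perp slope = -dx/dy = -16/14 = -1.1429
b = My - (perp slope)*Mx = 5 + (16*4)/14 = 5 + 4.5714 = 9.5714

y = -1.1429x + 9.5714


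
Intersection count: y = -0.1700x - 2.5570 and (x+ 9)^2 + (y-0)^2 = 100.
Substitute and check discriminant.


Substitute y = -0.1700x - 2.5570: (x+ 9)^2 + (-0.1700x- 2.5570-0)^2 = 100
Expand to Ax^2 + Bx + C = 0, where b-k = -2.557
A = 1+m^2 = 1.0289
B = 2(m(b-k) - h) = 2(-0.1700*(-2.557) + 9) = 18.86938
C = h^2 + (b-k)^2 - r^2 = 81 + 6.538249 - 100 = -12.461751
disc = B^2-4AC = 356.0535 + 51.2876 = 407.3411
disc > 0

2 intersection points


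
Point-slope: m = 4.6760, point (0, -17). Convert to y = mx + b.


y + 17 = 4.6760(x - 0)
y = 4.6760x - 17 - 4.6760*0
y = 4.6760x - 17.0000

y = 4.6760x - 17.0000
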